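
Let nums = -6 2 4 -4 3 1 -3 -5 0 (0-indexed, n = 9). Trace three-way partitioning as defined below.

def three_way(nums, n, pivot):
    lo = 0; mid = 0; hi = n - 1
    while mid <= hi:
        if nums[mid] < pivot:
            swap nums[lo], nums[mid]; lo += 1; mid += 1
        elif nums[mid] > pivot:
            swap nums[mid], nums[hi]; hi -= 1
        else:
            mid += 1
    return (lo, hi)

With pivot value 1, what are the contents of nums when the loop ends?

-6 0 -5 -4 -3 1 3 4 2

lo=0 mid=0 hi=8
-6<1: swap(0,0), lo=1 mid=1 ⇒ -6 2 4 -4 3 1 -3 -5 0
2>1: swap(1,8), hi=7 ⇒ -6 0 4 -4 3 1 -3 -5 2
0<1: swap(1,1), lo=2 mid=2 ⇒ -6 0 4 -4 3 1 -3 -5 2
4>1: swap(2,7), hi=6 ⇒ -6 0 -5 -4 3 1 -3 4 2
-5<1: swap(2,2), lo=3 mid=3 ⇒ -6 0 -5 -4 3 1 -3 4 2
-4<1: swap(3,3), lo=4 mid=4 ⇒ -6 0 -5 -4 3 1 -3 4 2
3>1: swap(4,6), hi=5 ⇒ -6 0 -5 -4 -3 1 3 4 2
-3<1: swap(4,4), lo=5 mid=5 ⇒ -6 0 -5 -4 -3 1 3 4 2
1=1: mid=6
done. lo=5 hi=5; nums=-6 0 -5 -4 -3 1 3 4 2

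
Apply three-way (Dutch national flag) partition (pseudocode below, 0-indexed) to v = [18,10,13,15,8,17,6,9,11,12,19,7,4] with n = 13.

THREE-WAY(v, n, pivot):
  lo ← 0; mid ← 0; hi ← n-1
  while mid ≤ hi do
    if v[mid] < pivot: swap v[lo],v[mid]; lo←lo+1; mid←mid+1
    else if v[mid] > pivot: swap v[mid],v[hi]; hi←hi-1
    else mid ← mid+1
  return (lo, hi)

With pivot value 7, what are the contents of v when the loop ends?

lo=0 mid=0 hi=12
18>7: swap(0,12), hi=11 ⇒ [4,10,13,15,8,17,6,9,11,12,19,7,18]
4<7: swap(0,0), lo=1 mid=1 ⇒ [4,10,13,15,8,17,6,9,11,12,19,7,18]
10>7: swap(1,11), hi=10 ⇒ [4,7,13,15,8,17,6,9,11,12,19,10,18]
7=7: mid=2
13>7: swap(2,10), hi=9 ⇒ [4,7,19,15,8,17,6,9,11,12,13,10,18]
19>7: swap(2,9), hi=8 ⇒ [4,7,12,15,8,17,6,9,11,19,13,10,18]
12>7: swap(2,8), hi=7 ⇒ [4,7,11,15,8,17,6,9,12,19,13,10,18]
11>7: swap(2,7), hi=6 ⇒ [4,7,9,15,8,17,6,11,12,19,13,10,18]
9>7: swap(2,6), hi=5 ⇒ [4,7,6,15,8,17,9,11,12,19,13,10,18]
6<7: swap(1,2), lo=2 mid=3 ⇒ [4,6,7,15,8,17,9,11,12,19,13,10,18]
15>7: swap(3,5), hi=4 ⇒ [4,6,7,17,8,15,9,11,12,19,13,10,18]
17>7: swap(3,4), hi=3 ⇒ [4,6,7,8,17,15,9,11,12,19,13,10,18]
8>7: swap(3,3), hi=2 ⇒ [4,6,7,8,17,15,9,11,12,19,13,10,18]
done. lo=2 hi=2; v=[4,6,7,8,17,15,9,11,12,19,13,10,18]

[4,6,7,8,17,15,9,11,12,19,13,10,18]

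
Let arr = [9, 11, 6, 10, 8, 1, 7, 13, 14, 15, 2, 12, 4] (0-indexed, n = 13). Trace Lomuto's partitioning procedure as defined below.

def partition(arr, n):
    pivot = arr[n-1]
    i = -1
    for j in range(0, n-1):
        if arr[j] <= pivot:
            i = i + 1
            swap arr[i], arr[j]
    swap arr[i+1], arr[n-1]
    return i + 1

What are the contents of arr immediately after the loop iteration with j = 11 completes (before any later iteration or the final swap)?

[1, 2, 6, 10, 8, 9, 7, 13, 14, 15, 11, 12, 4]

pivot = arr[12] = 4; i = -1
j=0: arr[0]=9 > 4 → no swap
j=1: arr[1]=11 > 4 → no swap
j=2: arr[2]=6 > 4 → no swap
j=3: arr[3]=10 > 4 → no swap
j=4: arr[4]=8 > 4 → no swap
j=5: arr[5]=1 ≤ 4 → i=0, swap arr[0],arr[5] → [1, 11, 6, 10, 8, 9, 7, 13, 14, 15, 2, 12, 4]
j=6: arr[6]=7 > 4 → no swap
j=7: arr[7]=13 > 4 → no swap
j=8: arr[8]=14 > 4 → no swap
j=9: arr[9]=15 > 4 → no swap
j=10: arr[10]=2 ≤ 4 → i=1, swap arr[1],arr[10] → [1, 2, 6, 10, 8, 9, 7, 13, 14, 15, 11, 12, 4]
j=11: arr[11]=12 > 4 → no swap
(after j=11) arr = [1, 2, 6, 10, 8, 9, 7, 13, 14, 15, 11, 12, 4]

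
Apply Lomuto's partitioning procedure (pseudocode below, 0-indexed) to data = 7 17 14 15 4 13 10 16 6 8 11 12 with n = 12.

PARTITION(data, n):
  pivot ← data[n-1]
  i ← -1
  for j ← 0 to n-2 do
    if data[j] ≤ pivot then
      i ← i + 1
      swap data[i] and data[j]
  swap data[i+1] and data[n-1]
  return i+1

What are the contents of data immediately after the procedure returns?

pivot = data[11] = 12; i = -1
j=0: data[0]=7 ≤ 12 → i=0, swap data[0],data[0] (no change) → 7 17 14 15 4 13 10 16 6 8 11 12
j=1: data[1]=17 > 12 → no swap
j=2: data[2]=14 > 12 → no swap
j=3: data[3]=15 > 12 → no swap
j=4: data[4]=4 ≤ 12 → i=1, swap data[1],data[4] → 7 4 14 15 17 13 10 16 6 8 11 12
j=5: data[5]=13 > 12 → no swap
j=6: data[6]=10 ≤ 12 → i=2, swap data[2],data[6] → 7 4 10 15 17 13 14 16 6 8 11 12
j=7: data[7]=16 > 12 → no swap
j=8: data[8]=6 ≤ 12 → i=3, swap data[3],data[8] → 7 4 10 6 17 13 14 16 15 8 11 12
j=9: data[9]=8 ≤ 12 → i=4, swap data[4],data[9] → 7 4 10 6 8 13 14 16 15 17 11 12
j=10: data[10]=11 ≤ 12 → i=5, swap data[5],data[10] → 7 4 10 6 8 11 14 16 15 17 13 12
final swap data[6],data[11] → 7 4 10 6 8 11 12 16 15 17 13 14; return 6

7 4 10 6 8 11 12 16 15 17 13 14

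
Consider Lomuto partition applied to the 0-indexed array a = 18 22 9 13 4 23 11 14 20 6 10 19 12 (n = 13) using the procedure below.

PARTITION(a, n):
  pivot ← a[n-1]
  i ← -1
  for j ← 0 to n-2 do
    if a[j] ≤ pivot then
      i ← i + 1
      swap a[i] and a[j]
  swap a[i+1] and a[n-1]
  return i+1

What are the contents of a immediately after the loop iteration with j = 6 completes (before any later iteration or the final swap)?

pivot = a[12] = 12; i = -1
j=0: a[0]=18 > 12 → no swap
j=1: a[1]=22 > 12 → no swap
j=2: a[2]=9 ≤ 12 → i=0, swap a[0],a[2] → 9 22 18 13 4 23 11 14 20 6 10 19 12
j=3: a[3]=13 > 12 → no swap
j=4: a[4]=4 ≤ 12 → i=1, swap a[1],a[4] → 9 4 18 13 22 23 11 14 20 6 10 19 12
j=5: a[5]=23 > 12 → no swap
j=6: a[6]=11 ≤ 12 → i=2, swap a[2],a[6] → 9 4 11 13 22 23 18 14 20 6 10 19 12
(after j=6) a = 9 4 11 13 22 23 18 14 20 6 10 19 12

9 4 11 13 22 23 18 14 20 6 10 19 12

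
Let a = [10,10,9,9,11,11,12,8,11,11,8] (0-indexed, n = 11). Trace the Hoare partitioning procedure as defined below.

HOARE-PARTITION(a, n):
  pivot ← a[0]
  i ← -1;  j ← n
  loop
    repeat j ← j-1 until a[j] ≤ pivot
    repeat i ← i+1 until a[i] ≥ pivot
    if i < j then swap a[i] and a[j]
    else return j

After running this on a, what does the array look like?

pivot=10
j stops at 10 (8), i stops at 0 (10); swap ⇒ [8,10,9,9,11,11,12,8,11,11,10]
j stops at 7 (8), i stops at 1 (10); swap ⇒ [8,8,9,9,11,11,12,10,11,11,10]
j stops at 3, i stops at 4; i≥j ⇒ return 3. a=[8,8,9,9,11,11,12,10,11,11,10]

[8,8,9,9,11,11,12,10,11,11,10]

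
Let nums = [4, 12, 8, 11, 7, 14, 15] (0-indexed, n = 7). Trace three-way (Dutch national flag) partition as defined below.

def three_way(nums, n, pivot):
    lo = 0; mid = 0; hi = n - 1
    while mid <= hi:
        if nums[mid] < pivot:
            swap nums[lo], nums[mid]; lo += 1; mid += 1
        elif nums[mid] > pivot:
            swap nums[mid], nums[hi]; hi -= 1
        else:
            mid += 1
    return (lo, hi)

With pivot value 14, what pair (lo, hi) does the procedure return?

pivot = 14; lo=0, mid=0, hi=6
nums[mid]=4<14: swap nums[0],nums[0]; lo=1,mid=1 → [4, 12, 8, 11, 7, 14, 15]
nums[mid]=12<14: swap nums[1],nums[1]; lo=2,mid=2 → [4, 12, 8, 11, 7, 14, 15]
nums[mid]=8<14: swap nums[2],nums[2]; lo=3,mid=3 → [4, 12, 8, 11, 7, 14, 15]
nums[mid]=11<14: swap nums[3],nums[3]; lo=4,mid=4 → [4, 12, 8, 11, 7, 14, 15]
nums[mid]=7<14: swap nums[4],nums[4]; lo=5,mid=5 → [4, 12, 8, 11, 7, 14, 15]
nums[mid]=14=14: mid=6
nums[mid]=15>14: swap nums[6],nums[6]; hi=5 → [4, 12, 8, 11, 7, 14, 15]
end: lo=5, hi=5; nums = [4, 12, 8, 11, 7, 14, 15]

(5, 5)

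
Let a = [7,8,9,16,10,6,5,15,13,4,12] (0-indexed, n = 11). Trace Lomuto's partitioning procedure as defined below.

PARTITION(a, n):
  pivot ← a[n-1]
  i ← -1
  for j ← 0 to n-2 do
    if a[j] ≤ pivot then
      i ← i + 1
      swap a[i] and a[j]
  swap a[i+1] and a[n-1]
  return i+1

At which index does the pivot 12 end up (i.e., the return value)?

pivot = a[10] = 12; i = -1
j=0: a[0]=7 ≤ 12 → i=0, swap a[0],a[0] (no change) → [7,8,9,16,10,6,5,15,13,4,12]
j=1: a[1]=8 ≤ 12 → i=1, swap a[1],a[1] (no change) → [7,8,9,16,10,6,5,15,13,4,12]
j=2: a[2]=9 ≤ 12 → i=2, swap a[2],a[2] (no change) → [7,8,9,16,10,6,5,15,13,4,12]
j=3: a[3]=16 > 12 → no swap
j=4: a[4]=10 ≤ 12 → i=3, swap a[3],a[4] → [7,8,9,10,16,6,5,15,13,4,12]
j=5: a[5]=6 ≤ 12 → i=4, swap a[4],a[5] → [7,8,9,10,6,16,5,15,13,4,12]
j=6: a[6]=5 ≤ 12 → i=5, swap a[5],a[6] → [7,8,9,10,6,5,16,15,13,4,12]
j=7: a[7]=15 > 12 → no swap
j=8: a[8]=13 > 12 → no swap
j=9: a[9]=4 ≤ 12 → i=6, swap a[6],a[9] → [7,8,9,10,6,5,4,15,13,16,12]
final swap a[7],a[10] → [7,8,9,10,6,5,4,12,13,16,15]; return 7

7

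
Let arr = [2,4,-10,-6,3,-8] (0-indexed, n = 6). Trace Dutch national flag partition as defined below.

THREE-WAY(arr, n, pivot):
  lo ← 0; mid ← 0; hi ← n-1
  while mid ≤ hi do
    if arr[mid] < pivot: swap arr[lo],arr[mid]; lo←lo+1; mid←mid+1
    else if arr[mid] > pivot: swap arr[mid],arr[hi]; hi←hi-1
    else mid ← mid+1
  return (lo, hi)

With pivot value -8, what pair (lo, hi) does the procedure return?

(1, 1)

lo=0 mid=0 hi=5
2>-8: swap(0,5), hi=4 ⇒ [-8,4,-10,-6,3,2]
-8=-8: mid=1
4>-8: swap(1,4), hi=3 ⇒ [-8,3,-10,-6,4,2]
3>-8: swap(1,3), hi=2 ⇒ [-8,-6,-10,3,4,2]
-6>-8: swap(1,2), hi=1 ⇒ [-8,-10,-6,3,4,2]
-10<-8: swap(0,1), lo=1 mid=2 ⇒ [-10,-8,-6,3,4,2]
done. lo=1 hi=1; arr=[-10,-8,-6,3,4,2]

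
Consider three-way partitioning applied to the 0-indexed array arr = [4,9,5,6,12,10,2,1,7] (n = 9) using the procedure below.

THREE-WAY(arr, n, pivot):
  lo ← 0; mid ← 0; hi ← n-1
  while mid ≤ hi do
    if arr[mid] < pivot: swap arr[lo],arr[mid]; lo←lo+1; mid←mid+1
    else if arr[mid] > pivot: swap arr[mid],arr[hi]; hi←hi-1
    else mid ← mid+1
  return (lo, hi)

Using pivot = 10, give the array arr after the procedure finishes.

pivot = 10; lo=0, mid=0, hi=8
arr[mid]=4<10: swap arr[0],arr[0]; lo=1,mid=1 → [4,9,5,6,12,10,2,1,7]
arr[mid]=9<10: swap arr[1],arr[1]; lo=2,mid=2 → [4,9,5,6,12,10,2,1,7]
arr[mid]=5<10: swap arr[2],arr[2]; lo=3,mid=3 → [4,9,5,6,12,10,2,1,7]
arr[mid]=6<10: swap arr[3],arr[3]; lo=4,mid=4 → [4,9,5,6,12,10,2,1,7]
arr[mid]=12>10: swap arr[4],arr[8]; hi=7 → [4,9,5,6,7,10,2,1,12]
arr[mid]=7<10: swap arr[4],arr[4]; lo=5,mid=5 → [4,9,5,6,7,10,2,1,12]
arr[mid]=10=10: mid=6
arr[mid]=2<10: swap arr[5],arr[6]; lo=6,mid=7 → [4,9,5,6,7,2,10,1,12]
arr[mid]=1<10: swap arr[6],arr[7]; lo=7,mid=8 → [4,9,5,6,7,2,1,10,12]
end: lo=7, hi=7; arr = [4,9,5,6,7,2,1,10,12]

[4,9,5,6,7,2,1,10,12]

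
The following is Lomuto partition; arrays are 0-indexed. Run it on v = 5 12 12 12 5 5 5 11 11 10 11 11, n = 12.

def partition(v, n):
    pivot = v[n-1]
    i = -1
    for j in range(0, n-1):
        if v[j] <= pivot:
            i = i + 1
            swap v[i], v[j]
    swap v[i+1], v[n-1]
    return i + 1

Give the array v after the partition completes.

5 5 5 5 11 11 10 11 11 12 12 12

pivot = v[11] = 11; i = -1
j=0: v[0]=5 ≤ 11 → i=0, swap v[0],v[0] (no change) → 5 12 12 12 5 5 5 11 11 10 11 11
j=1: v[1]=12 > 11 → no swap
j=2: v[2]=12 > 11 → no swap
j=3: v[3]=12 > 11 → no swap
j=4: v[4]=5 ≤ 11 → i=1, swap v[1],v[4] → 5 5 12 12 12 5 5 11 11 10 11 11
j=5: v[5]=5 ≤ 11 → i=2, swap v[2],v[5] → 5 5 5 12 12 12 5 11 11 10 11 11
j=6: v[6]=5 ≤ 11 → i=3, swap v[3],v[6] → 5 5 5 5 12 12 12 11 11 10 11 11
j=7: v[7]=11 ≤ 11 → i=4, swap v[4],v[7] → 5 5 5 5 11 12 12 12 11 10 11 11
j=8: v[8]=11 ≤ 11 → i=5, swap v[5],v[8] → 5 5 5 5 11 11 12 12 12 10 11 11
j=9: v[9]=10 ≤ 11 → i=6, swap v[6],v[9] → 5 5 5 5 11 11 10 12 12 12 11 11
j=10: v[10]=11 ≤ 11 → i=7, swap v[7],v[10] → 5 5 5 5 11 11 10 11 12 12 12 11
final swap v[8],v[11] → 5 5 5 5 11 11 10 11 11 12 12 12; return 8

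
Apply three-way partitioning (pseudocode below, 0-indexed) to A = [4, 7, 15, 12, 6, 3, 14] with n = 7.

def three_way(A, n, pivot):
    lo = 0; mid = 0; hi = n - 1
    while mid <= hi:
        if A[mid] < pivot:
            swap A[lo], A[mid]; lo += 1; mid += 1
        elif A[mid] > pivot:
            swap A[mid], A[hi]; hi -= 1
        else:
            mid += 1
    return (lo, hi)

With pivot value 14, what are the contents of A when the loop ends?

[4, 7, 12, 6, 3, 14, 15]

lo=0 mid=0 hi=6
4<14: swap(0,0), lo=1 mid=1 ⇒ [4, 7, 15, 12, 6, 3, 14]
7<14: swap(1,1), lo=2 mid=2 ⇒ [4, 7, 15, 12, 6, 3, 14]
15>14: swap(2,6), hi=5 ⇒ [4, 7, 14, 12, 6, 3, 15]
14=14: mid=3
12<14: swap(2,3), lo=3 mid=4 ⇒ [4, 7, 12, 14, 6, 3, 15]
6<14: swap(3,4), lo=4 mid=5 ⇒ [4, 7, 12, 6, 14, 3, 15]
3<14: swap(4,5), lo=5 mid=6 ⇒ [4, 7, 12, 6, 3, 14, 15]
done. lo=5 hi=5; A=[4, 7, 12, 6, 3, 14, 15]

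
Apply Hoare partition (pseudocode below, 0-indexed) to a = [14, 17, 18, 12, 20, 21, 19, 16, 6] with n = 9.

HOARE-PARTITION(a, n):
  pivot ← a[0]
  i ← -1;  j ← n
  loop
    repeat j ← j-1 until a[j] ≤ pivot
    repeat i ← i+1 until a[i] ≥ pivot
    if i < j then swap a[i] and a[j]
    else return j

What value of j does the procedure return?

1

pivot=14
j stops at 8 (6), i stops at 0 (14); swap ⇒ [6, 17, 18, 12, 20, 21, 19, 16, 14]
j stops at 3 (12), i stops at 1 (17); swap ⇒ [6, 12, 18, 17, 20, 21, 19, 16, 14]
j stops at 1, i stops at 2; i≥j ⇒ return 1. a=[6, 12, 18, 17, 20, 21, 19, 16, 14]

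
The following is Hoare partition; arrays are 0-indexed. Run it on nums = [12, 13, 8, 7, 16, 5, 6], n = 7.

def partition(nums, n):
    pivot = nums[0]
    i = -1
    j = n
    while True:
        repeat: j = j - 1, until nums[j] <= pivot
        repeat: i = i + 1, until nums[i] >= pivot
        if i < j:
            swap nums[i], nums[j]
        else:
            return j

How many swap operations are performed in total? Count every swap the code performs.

2

pivot=12
j stops at 6 (6), i stops at 0 (12); swap ⇒ [6, 13, 8, 7, 16, 5, 12]
j stops at 5 (5), i stops at 1 (13); swap ⇒ [6, 5, 8, 7, 16, 13, 12]
j stops at 3, i stops at 4; i≥j ⇒ return 3. nums=[6, 5, 8, 7, 16, 13, 12]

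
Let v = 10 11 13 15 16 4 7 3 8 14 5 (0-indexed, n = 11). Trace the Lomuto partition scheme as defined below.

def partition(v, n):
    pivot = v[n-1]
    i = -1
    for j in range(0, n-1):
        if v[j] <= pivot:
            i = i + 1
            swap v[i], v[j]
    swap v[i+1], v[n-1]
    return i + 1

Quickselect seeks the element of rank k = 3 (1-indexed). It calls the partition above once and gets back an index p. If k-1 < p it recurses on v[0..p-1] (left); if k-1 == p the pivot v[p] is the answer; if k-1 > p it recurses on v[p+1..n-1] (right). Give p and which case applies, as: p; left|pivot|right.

2; pivot

pivot=5, i=-1
j=0: 10>5, skip
j=1: 11>5, skip
j=2: 13>5, skip
j=3: 15>5, skip
j=4: 16>5, skip
j=5: 4≤5, i=0, swap(0,5) ⇒ 4 11 13 15 16 10 7 3 8 14 5
j=6: 7>5, skip
j=7: 3≤5, i=1, swap(1,7) ⇒ 4 3 13 15 16 10 7 11 8 14 5
j=8: 8>5, skip
j=9: 14>5, skip
swap(2,10) ⇒ 4 3 5 15 16 10 7 11 8 14 13; return 2
p = 2; k-1 = 2 == 2 ⇒ pivot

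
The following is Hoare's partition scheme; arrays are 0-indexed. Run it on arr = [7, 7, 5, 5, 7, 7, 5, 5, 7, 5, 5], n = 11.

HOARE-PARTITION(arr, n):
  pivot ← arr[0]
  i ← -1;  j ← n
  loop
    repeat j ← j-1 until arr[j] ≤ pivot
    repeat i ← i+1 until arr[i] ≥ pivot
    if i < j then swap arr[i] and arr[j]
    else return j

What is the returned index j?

pivot=7
j stops at 10 (5), i stops at 0 (7); swap ⇒ [5, 7, 5, 5, 7, 7, 5, 5, 7, 5, 7]
j stops at 9 (5), i stops at 1 (7); swap ⇒ [5, 5, 5, 5, 7, 7, 5, 5, 7, 7, 7]
j stops at 8 (7), i stops at 4 (7); swap ⇒ [5, 5, 5, 5, 7, 7, 5, 5, 7, 7, 7]
j stops at 7 (5), i stops at 5 (7); swap ⇒ [5, 5, 5, 5, 7, 5, 5, 7, 7, 7, 7]
j stops at 6, i stops at 7; i≥j ⇒ return 6. arr=[5, 5, 5, 5, 7, 5, 5, 7, 7, 7, 7]

6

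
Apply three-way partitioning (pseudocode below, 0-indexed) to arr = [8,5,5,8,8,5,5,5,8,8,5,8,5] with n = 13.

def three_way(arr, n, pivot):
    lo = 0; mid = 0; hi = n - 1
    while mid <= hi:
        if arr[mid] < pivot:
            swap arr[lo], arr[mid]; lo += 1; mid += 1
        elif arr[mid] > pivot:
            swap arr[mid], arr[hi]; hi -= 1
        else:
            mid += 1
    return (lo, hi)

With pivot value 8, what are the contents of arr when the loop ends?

[5,5,5,5,5,5,5,8,8,8,8,8,8]

lo=0 mid=0 hi=12
8=8: mid=1
5<8: swap(0,1), lo=1 mid=2 ⇒ [5,8,5,8,8,5,5,5,8,8,5,8,5]
5<8: swap(1,2), lo=2 mid=3 ⇒ [5,5,8,8,8,5,5,5,8,8,5,8,5]
8=8: mid=4
8=8: mid=5
5<8: swap(2,5), lo=3 mid=6 ⇒ [5,5,5,8,8,8,5,5,8,8,5,8,5]
5<8: swap(3,6), lo=4 mid=7 ⇒ [5,5,5,5,8,8,8,5,8,8,5,8,5]
5<8: swap(4,7), lo=5 mid=8 ⇒ [5,5,5,5,5,8,8,8,8,8,5,8,5]
8=8: mid=9
8=8: mid=10
5<8: swap(5,10), lo=6 mid=11 ⇒ [5,5,5,5,5,5,8,8,8,8,8,8,5]
8=8: mid=12
5<8: swap(6,12), lo=7 mid=13 ⇒ [5,5,5,5,5,5,5,8,8,8,8,8,8]
done. lo=7 hi=12; arr=[5,5,5,5,5,5,5,8,8,8,8,8,8]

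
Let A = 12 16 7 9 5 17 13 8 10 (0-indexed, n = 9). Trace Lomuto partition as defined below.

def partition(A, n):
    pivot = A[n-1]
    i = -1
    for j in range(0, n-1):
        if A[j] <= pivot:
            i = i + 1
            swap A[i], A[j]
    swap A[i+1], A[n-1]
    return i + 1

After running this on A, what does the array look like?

7 9 5 8 10 17 13 16 12

pivot = A[8] = 10; i = -1
j=0: A[0]=12 > 10 → no swap
j=1: A[1]=16 > 10 → no swap
j=2: A[2]=7 ≤ 10 → i=0, swap A[0],A[2] → 7 16 12 9 5 17 13 8 10
j=3: A[3]=9 ≤ 10 → i=1, swap A[1],A[3] → 7 9 12 16 5 17 13 8 10
j=4: A[4]=5 ≤ 10 → i=2, swap A[2],A[4] → 7 9 5 16 12 17 13 8 10
j=5: A[5]=17 > 10 → no swap
j=6: A[6]=13 > 10 → no swap
j=7: A[7]=8 ≤ 10 → i=3, swap A[3],A[7] → 7 9 5 8 12 17 13 16 10
final swap A[4],A[8] → 7 9 5 8 10 17 13 16 12; return 4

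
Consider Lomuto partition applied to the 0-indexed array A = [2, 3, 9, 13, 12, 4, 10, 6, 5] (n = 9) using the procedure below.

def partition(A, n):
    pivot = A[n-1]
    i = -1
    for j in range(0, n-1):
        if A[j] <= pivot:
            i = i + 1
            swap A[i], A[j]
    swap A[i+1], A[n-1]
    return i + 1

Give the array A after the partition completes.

pivot = A[8] = 5; i = -1
j=0: A[0]=2 ≤ 5 → i=0, swap A[0],A[0] (no change) → [2, 3, 9, 13, 12, 4, 10, 6, 5]
j=1: A[1]=3 ≤ 5 → i=1, swap A[1],A[1] (no change) → [2, 3, 9, 13, 12, 4, 10, 6, 5]
j=2: A[2]=9 > 5 → no swap
j=3: A[3]=13 > 5 → no swap
j=4: A[4]=12 > 5 → no swap
j=5: A[5]=4 ≤ 5 → i=2, swap A[2],A[5] → [2, 3, 4, 13, 12, 9, 10, 6, 5]
j=6: A[6]=10 > 5 → no swap
j=7: A[7]=6 > 5 → no swap
final swap A[3],A[8] → [2, 3, 4, 5, 12, 9, 10, 6, 13]; return 3

[2, 3, 4, 5, 12, 9, 10, 6, 13]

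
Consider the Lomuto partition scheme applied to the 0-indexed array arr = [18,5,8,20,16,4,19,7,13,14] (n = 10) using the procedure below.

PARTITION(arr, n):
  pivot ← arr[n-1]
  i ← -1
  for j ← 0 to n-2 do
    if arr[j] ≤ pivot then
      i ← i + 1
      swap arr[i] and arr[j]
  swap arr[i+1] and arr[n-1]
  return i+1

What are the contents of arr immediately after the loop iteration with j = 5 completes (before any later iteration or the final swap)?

pivot=14, i=-1
j=0: 18>14, skip
j=1: 5≤14, i=0, swap(0,1) ⇒ [5,18,8,20,16,4,19,7,13,14]
j=2: 8≤14, i=1, swap(1,2) ⇒ [5,8,18,20,16,4,19,7,13,14]
j=3: 20>14, skip
j=4: 16>14, skip
j=5: 4≤14, i=2, swap(2,5) ⇒ [5,8,4,20,16,18,19,7,13,14]
(after j=5) arr = [5,8,4,20,16,18,19,7,13,14]

[5,8,4,20,16,18,19,7,13,14]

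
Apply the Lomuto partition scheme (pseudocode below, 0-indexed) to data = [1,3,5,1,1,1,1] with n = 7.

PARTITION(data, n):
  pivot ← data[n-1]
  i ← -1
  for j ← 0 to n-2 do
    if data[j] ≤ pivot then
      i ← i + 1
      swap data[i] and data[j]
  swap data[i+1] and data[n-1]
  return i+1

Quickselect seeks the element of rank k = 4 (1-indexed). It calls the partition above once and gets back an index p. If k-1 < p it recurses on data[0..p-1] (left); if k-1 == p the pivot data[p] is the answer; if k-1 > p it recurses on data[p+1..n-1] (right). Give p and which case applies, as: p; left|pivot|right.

pivot = data[6] = 1; i = -1
j=0: data[0]=1 ≤ 1 → i=0, swap data[0],data[0] (no change) → [1,3,5,1,1,1,1]
j=1: data[1]=3 > 1 → no swap
j=2: data[2]=5 > 1 → no swap
j=3: data[3]=1 ≤ 1 → i=1, swap data[1],data[3] → [1,1,5,3,1,1,1]
j=4: data[4]=1 ≤ 1 → i=2, swap data[2],data[4] → [1,1,1,3,5,1,1]
j=5: data[5]=1 ≤ 1 → i=3, swap data[3],data[5] → [1,1,1,1,5,3,1]
final swap data[4],data[6] → [1,1,1,1,1,3,5]; return 4
p = 4; k-1 = 3 < 4 ⇒ left

4; left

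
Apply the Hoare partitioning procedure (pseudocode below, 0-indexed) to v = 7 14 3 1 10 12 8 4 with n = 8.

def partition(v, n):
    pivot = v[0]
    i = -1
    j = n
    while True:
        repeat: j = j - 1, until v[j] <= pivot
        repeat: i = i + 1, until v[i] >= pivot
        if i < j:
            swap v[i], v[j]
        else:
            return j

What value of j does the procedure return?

2

pivot = v[0] = 7; i = -1, j = 8
j→7 (v[7]=4≤7), i→0 (v[0]=7≥7); i<j, swap → 4 14 3 1 10 12 8 7
j→3 (v[3]=1≤7), i→1 (v[1]=14≥7); i<j, swap → 4 1 3 14 10 12 8 7
j→2, i→3; i≥j, return j=2. v = 4 1 3 14 10 12 8 7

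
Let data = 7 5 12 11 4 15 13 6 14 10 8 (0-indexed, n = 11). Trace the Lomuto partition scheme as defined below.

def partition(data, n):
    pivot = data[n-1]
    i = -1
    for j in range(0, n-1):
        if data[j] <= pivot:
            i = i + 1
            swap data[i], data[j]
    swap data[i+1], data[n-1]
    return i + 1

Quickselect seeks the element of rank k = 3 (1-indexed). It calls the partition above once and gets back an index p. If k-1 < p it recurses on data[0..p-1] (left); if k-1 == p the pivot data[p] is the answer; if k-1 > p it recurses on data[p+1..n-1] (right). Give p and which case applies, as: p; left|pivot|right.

pivot=8, i=-1
j=0: 7≤8, i=0, swap(0,0) ⇒ 7 5 12 11 4 15 13 6 14 10 8
j=1: 5≤8, i=1, swap(1,1) ⇒ 7 5 12 11 4 15 13 6 14 10 8
j=2: 12>8, skip
j=3: 11>8, skip
j=4: 4≤8, i=2, swap(2,4) ⇒ 7 5 4 11 12 15 13 6 14 10 8
j=5: 15>8, skip
j=6: 13>8, skip
j=7: 6≤8, i=3, swap(3,7) ⇒ 7 5 4 6 12 15 13 11 14 10 8
j=8: 14>8, skip
j=9: 10>8, skip
swap(4,10) ⇒ 7 5 4 6 8 15 13 11 14 10 12; return 4
p = 4; k-1 = 2 < 4 ⇒ left

4; left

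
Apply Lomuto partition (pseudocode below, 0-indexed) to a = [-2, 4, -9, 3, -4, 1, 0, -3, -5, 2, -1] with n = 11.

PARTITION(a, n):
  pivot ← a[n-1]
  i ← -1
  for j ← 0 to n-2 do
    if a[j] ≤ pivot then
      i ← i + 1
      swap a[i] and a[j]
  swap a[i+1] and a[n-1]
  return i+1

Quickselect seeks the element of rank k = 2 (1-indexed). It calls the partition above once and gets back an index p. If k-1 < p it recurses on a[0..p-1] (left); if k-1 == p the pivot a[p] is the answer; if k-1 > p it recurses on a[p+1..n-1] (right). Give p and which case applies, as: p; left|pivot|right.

5; left

pivot = a[10] = -1; i = -1
j=0: a[0]=-2 ≤ -1 → i=0, swap a[0],a[0] (no change) → [-2, 4, -9, 3, -4, 1, 0, -3, -5, 2, -1]
j=1: a[1]=4 > -1 → no swap
j=2: a[2]=-9 ≤ -1 → i=1, swap a[1],a[2] → [-2, -9, 4, 3, -4, 1, 0, -3, -5, 2, -1]
j=3: a[3]=3 > -1 → no swap
j=4: a[4]=-4 ≤ -1 → i=2, swap a[2],a[4] → [-2, -9, -4, 3, 4, 1, 0, -3, -5, 2, -1]
j=5: a[5]=1 > -1 → no swap
j=6: a[6]=0 > -1 → no swap
j=7: a[7]=-3 ≤ -1 → i=3, swap a[3],a[7] → [-2, -9, -4, -3, 4, 1, 0, 3, -5, 2, -1]
j=8: a[8]=-5 ≤ -1 → i=4, swap a[4],a[8] → [-2, -9, -4, -3, -5, 1, 0, 3, 4, 2, -1]
j=9: a[9]=2 > -1 → no swap
final swap a[5],a[10] → [-2, -9, -4, -3, -5, -1, 0, 3, 4, 2, 1]; return 5
p = 5; k-1 = 1 < 5 ⇒ left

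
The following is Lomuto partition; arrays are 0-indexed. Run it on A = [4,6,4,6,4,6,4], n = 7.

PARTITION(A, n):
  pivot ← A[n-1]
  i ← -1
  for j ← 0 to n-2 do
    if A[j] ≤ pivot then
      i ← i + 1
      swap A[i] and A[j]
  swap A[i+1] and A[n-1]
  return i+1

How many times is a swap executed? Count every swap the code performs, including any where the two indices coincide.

4

pivot=4, i=-1
j=0: 4≤4, i=0, swap(0,0) ⇒ [4,6,4,6,4,6,4]
j=1: 6>4, skip
j=2: 4≤4, i=1, swap(1,2) ⇒ [4,4,6,6,4,6,4]
j=3: 6>4, skip
j=4: 4≤4, i=2, swap(2,4) ⇒ [4,4,4,6,6,6,4]
j=5: 6>4, skip
swap(3,6) ⇒ [4,4,4,4,6,6,6]; return 3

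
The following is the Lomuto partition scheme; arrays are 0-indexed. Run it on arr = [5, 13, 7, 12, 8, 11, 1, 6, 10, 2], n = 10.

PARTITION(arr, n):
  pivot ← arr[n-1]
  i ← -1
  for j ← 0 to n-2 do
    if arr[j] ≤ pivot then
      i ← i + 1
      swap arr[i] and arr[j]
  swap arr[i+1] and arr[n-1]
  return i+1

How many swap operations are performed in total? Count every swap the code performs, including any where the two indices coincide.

2

pivot = arr[9] = 2; i = -1
j=0: arr[0]=5 > 2 → no swap
j=1: arr[1]=13 > 2 → no swap
j=2: arr[2]=7 > 2 → no swap
j=3: arr[3]=12 > 2 → no swap
j=4: arr[4]=8 > 2 → no swap
j=5: arr[5]=11 > 2 → no swap
j=6: arr[6]=1 ≤ 2 → i=0, swap arr[0],arr[6] → [1, 13, 7, 12, 8, 11, 5, 6, 10, 2]
j=7: arr[7]=6 > 2 → no swap
j=8: arr[8]=10 > 2 → no swap
final swap arr[1],arr[9] → [1, 2, 7, 12, 8, 11, 5, 6, 10, 13]; return 1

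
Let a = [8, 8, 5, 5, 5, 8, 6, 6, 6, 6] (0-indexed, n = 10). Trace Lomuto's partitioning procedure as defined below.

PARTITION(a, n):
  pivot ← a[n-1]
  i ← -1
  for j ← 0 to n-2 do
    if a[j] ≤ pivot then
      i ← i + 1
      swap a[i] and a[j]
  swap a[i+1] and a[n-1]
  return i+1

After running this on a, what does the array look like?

[5, 5, 5, 6, 6, 6, 6, 8, 8, 8]

pivot=6, i=-1
j=0: 8>6, skip
j=1: 8>6, skip
j=2: 5≤6, i=0, swap(0,2) ⇒ [5, 8, 8, 5, 5, 8, 6, 6, 6, 6]
j=3: 5≤6, i=1, swap(1,3) ⇒ [5, 5, 8, 8, 5, 8, 6, 6, 6, 6]
j=4: 5≤6, i=2, swap(2,4) ⇒ [5, 5, 5, 8, 8, 8, 6, 6, 6, 6]
j=5: 8>6, skip
j=6: 6≤6, i=3, swap(3,6) ⇒ [5, 5, 5, 6, 8, 8, 8, 6, 6, 6]
j=7: 6≤6, i=4, swap(4,7) ⇒ [5, 5, 5, 6, 6, 8, 8, 8, 6, 6]
j=8: 6≤6, i=5, swap(5,8) ⇒ [5, 5, 5, 6, 6, 6, 8, 8, 8, 6]
swap(6,9) ⇒ [5, 5, 5, 6, 6, 6, 6, 8, 8, 8]; return 6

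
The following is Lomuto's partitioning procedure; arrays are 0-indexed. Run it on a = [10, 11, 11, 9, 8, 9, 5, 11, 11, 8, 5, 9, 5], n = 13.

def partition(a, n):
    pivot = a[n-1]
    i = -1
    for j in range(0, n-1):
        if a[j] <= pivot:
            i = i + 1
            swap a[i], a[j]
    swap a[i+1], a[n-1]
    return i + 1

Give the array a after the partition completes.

[5, 5, 5, 9, 8, 9, 10, 11, 11, 8, 11, 9, 11]

pivot=5, i=-1
j=0: 10>5, skip
j=1: 11>5, skip
j=2: 11>5, skip
j=3: 9>5, skip
j=4: 8>5, skip
j=5: 9>5, skip
j=6: 5≤5, i=0, swap(0,6) ⇒ [5, 11, 11, 9, 8, 9, 10, 11, 11, 8, 5, 9, 5]
j=7: 11>5, skip
j=8: 11>5, skip
j=9: 8>5, skip
j=10: 5≤5, i=1, swap(1,10) ⇒ [5, 5, 11, 9, 8, 9, 10, 11, 11, 8, 11, 9, 5]
j=11: 9>5, skip
swap(2,12) ⇒ [5, 5, 5, 9, 8, 9, 10, 11, 11, 8, 11, 9, 11]; return 2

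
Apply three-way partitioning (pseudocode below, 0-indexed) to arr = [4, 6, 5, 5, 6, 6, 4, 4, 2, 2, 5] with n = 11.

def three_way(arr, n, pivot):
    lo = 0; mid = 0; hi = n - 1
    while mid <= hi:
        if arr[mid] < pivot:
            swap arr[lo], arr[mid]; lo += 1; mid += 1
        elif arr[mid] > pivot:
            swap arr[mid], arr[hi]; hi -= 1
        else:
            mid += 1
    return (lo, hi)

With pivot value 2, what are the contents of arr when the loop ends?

[2, 2, 5, 6, 6, 4, 4, 5, 6, 5, 4]

pivot = 2; lo=0, mid=0, hi=10
arr[mid]=4>2: swap arr[0],arr[10]; hi=9 → [5, 6, 5, 5, 6, 6, 4, 4, 2, 2, 4]
arr[mid]=5>2: swap arr[0],arr[9]; hi=8 → [2, 6, 5, 5, 6, 6, 4, 4, 2, 5, 4]
arr[mid]=2=2: mid=1
arr[mid]=6>2: swap arr[1],arr[8]; hi=7 → [2, 2, 5, 5, 6, 6, 4, 4, 6, 5, 4]
arr[mid]=2=2: mid=2
arr[mid]=5>2: swap arr[2],arr[7]; hi=6 → [2, 2, 4, 5, 6, 6, 4, 5, 6, 5, 4]
arr[mid]=4>2: swap arr[2],arr[6]; hi=5 → [2, 2, 4, 5, 6, 6, 4, 5, 6, 5, 4]
arr[mid]=4>2: swap arr[2],arr[5]; hi=4 → [2, 2, 6, 5, 6, 4, 4, 5, 6, 5, 4]
arr[mid]=6>2: swap arr[2],arr[4]; hi=3 → [2, 2, 6, 5, 6, 4, 4, 5, 6, 5, 4]
arr[mid]=6>2: swap arr[2],arr[3]; hi=2 → [2, 2, 5, 6, 6, 4, 4, 5, 6, 5, 4]
arr[mid]=5>2: swap arr[2],arr[2]; hi=1 → [2, 2, 5, 6, 6, 4, 4, 5, 6, 5, 4]
end: lo=0, hi=1; arr = [2, 2, 5, 6, 6, 4, 4, 5, 6, 5, 4]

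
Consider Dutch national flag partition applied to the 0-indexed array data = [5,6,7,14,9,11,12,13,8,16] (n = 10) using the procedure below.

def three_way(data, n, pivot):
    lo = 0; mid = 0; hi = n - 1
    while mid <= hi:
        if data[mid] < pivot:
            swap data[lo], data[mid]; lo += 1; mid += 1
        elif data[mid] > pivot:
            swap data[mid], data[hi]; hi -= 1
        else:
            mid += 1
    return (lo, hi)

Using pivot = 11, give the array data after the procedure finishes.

pivot = 11; lo=0, mid=0, hi=9
data[mid]=5<11: swap data[0],data[0]; lo=1,mid=1 → [5,6,7,14,9,11,12,13,8,16]
data[mid]=6<11: swap data[1],data[1]; lo=2,mid=2 → [5,6,7,14,9,11,12,13,8,16]
data[mid]=7<11: swap data[2],data[2]; lo=3,mid=3 → [5,6,7,14,9,11,12,13,8,16]
data[mid]=14>11: swap data[3],data[9]; hi=8 → [5,6,7,16,9,11,12,13,8,14]
data[mid]=16>11: swap data[3],data[8]; hi=7 → [5,6,7,8,9,11,12,13,16,14]
data[mid]=8<11: swap data[3],data[3]; lo=4,mid=4 → [5,6,7,8,9,11,12,13,16,14]
data[mid]=9<11: swap data[4],data[4]; lo=5,mid=5 → [5,6,7,8,9,11,12,13,16,14]
data[mid]=11=11: mid=6
data[mid]=12>11: swap data[6],data[7]; hi=6 → [5,6,7,8,9,11,13,12,16,14]
data[mid]=13>11: swap data[6],data[6]; hi=5 → [5,6,7,8,9,11,13,12,16,14]
end: lo=5, hi=5; data = [5,6,7,8,9,11,13,12,16,14]

[5,6,7,8,9,11,13,12,16,14]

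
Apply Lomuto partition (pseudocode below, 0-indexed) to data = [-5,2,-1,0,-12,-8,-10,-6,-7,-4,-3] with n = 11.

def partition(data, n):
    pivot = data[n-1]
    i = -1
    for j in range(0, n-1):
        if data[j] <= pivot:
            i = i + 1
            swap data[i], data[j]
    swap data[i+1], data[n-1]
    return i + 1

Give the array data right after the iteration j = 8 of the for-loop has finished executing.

pivot=-3, i=-1
j=0: -5≤-3, i=0, swap(0,0) ⇒ [-5,2,-1,0,-12,-8,-10,-6,-7,-4,-3]
j=1: 2>-3, skip
j=2: -1>-3, skip
j=3: 0>-3, skip
j=4: -12≤-3, i=1, swap(1,4) ⇒ [-5,-12,-1,0,2,-8,-10,-6,-7,-4,-3]
j=5: -8≤-3, i=2, swap(2,5) ⇒ [-5,-12,-8,0,2,-1,-10,-6,-7,-4,-3]
j=6: -10≤-3, i=3, swap(3,6) ⇒ [-5,-12,-8,-10,2,-1,0,-6,-7,-4,-3]
j=7: -6≤-3, i=4, swap(4,7) ⇒ [-5,-12,-8,-10,-6,-1,0,2,-7,-4,-3]
j=8: -7≤-3, i=5, swap(5,8) ⇒ [-5,-12,-8,-10,-6,-7,0,2,-1,-4,-3]
(after j=8) data = [-5,-12,-8,-10,-6,-7,0,2,-1,-4,-3]

[-5,-12,-8,-10,-6,-7,0,2,-1,-4,-3]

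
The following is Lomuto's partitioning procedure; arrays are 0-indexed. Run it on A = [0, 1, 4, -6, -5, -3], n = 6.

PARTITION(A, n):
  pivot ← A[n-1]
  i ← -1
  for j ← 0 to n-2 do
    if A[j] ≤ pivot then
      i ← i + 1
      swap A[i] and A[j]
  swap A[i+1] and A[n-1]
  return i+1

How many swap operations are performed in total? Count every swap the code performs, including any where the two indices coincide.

pivot = A[5] = -3; i = -1
j=0: A[0]=0 > -3 → no swap
j=1: A[1]=1 > -3 → no swap
j=2: A[2]=4 > -3 → no swap
j=3: A[3]=-6 ≤ -3 → i=0, swap A[0],A[3] → [-6, 1, 4, 0, -5, -3]
j=4: A[4]=-5 ≤ -3 → i=1, swap A[1],A[4] → [-6, -5, 4, 0, 1, -3]
final swap A[2],A[5] → [-6, -5, -3, 0, 1, 4]; return 2

3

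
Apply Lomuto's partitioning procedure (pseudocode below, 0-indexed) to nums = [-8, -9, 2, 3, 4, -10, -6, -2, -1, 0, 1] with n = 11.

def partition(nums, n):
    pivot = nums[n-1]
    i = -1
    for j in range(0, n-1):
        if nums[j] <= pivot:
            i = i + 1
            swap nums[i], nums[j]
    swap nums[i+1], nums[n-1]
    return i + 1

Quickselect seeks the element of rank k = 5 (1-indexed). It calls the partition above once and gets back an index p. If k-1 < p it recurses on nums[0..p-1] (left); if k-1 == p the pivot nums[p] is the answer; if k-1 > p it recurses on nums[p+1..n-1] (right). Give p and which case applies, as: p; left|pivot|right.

7; left

pivot=1, i=-1
j=0: -8≤1, i=0, swap(0,0) ⇒ [-8, -9, 2, 3, 4, -10, -6, -2, -1, 0, 1]
j=1: -9≤1, i=1, swap(1,1) ⇒ [-8, -9, 2, 3, 4, -10, -6, -2, -1, 0, 1]
j=2: 2>1, skip
j=3: 3>1, skip
j=4: 4>1, skip
j=5: -10≤1, i=2, swap(2,5) ⇒ [-8, -9, -10, 3, 4, 2, -6, -2, -1, 0, 1]
j=6: -6≤1, i=3, swap(3,6) ⇒ [-8, -9, -10, -6, 4, 2, 3, -2, -1, 0, 1]
j=7: -2≤1, i=4, swap(4,7) ⇒ [-8, -9, -10, -6, -2, 2, 3, 4, -1, 0, 1]
j=8: -1≤1, i=5, swap(5,8) ⇒ [-8, -9, -10, -6, -2, -1, 3, 4, 2, 0, 1]
j=9: 0≤1, i=6, swap(6,9) ⇒ [-8, -9, -10, -6, -2, -1, 0, 4, 2, 3, 1]
swap(7,10) ⇒ [-8, -9, -10, -6, -2, -1, 0, 1, 2, 3, 4]; return 7
p = 7; k-1 = 4 < 7 ⇒ left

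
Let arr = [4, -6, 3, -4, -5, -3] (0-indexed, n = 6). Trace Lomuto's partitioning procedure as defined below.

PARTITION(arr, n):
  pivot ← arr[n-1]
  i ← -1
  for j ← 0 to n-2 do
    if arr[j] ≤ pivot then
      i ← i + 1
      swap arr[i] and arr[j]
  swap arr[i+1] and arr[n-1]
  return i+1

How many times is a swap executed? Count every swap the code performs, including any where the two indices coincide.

4

pivot=-3, i=-1
j=0: 4>-3, skip
j=1: -6≤-3, i=0, swap(0,1) ⇒ [-6, 4, 3, -4, -5, -3]
j=2: 3>-3, skip
j=3: -4≤-3, i=1, swap(1,3) ⇒ [-6, -4, 3, 4, -5, -3]
j=4: -5≤-3, i=2, swap(2,4) ⇒ [-6, -4, -5, 4, 3, -3]
swap(3,5) ⇒ [-6, -4, -5, -3, 3, 4]; return 3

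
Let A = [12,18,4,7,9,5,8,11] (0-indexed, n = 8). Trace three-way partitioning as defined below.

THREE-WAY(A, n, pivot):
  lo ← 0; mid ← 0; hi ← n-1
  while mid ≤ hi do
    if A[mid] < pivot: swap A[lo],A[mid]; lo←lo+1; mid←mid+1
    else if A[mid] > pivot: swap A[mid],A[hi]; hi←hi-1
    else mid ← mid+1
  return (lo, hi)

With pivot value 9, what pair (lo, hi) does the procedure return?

(4, 4)

lo=0 mid=0 hi=7
12>9: swap(0,7), hi=6 ⇒ [11,18,4,7,9,5,8,12]
11>9: swap(0,6), hi=5 ⇒ [8,18,4,7,9,5,11,12]
8<9: swap(0,0), lo=1 mid=1 ⇒ [8,18,4,7,9,5,11,12]
18>9: swap(1,5), hi=4 ⇒ [8,5,4,7,9,18,11,12]
5<9: swap(1,1), lo=2 mid=2 ⇒ [8,5,4,7,9,18,11,12]
4<9: swap(2,2), lo=3 mid=3 ⇒ [8,5,4,7,9,18,11,12]
7<9: swap(3,3), lo=4 mid=4 ⇒ [8,5,4,7,9,18,11,12]
9=9: mid=5
done. lo=4 hi=4; A=[8,5,4,7,9,18,11,12]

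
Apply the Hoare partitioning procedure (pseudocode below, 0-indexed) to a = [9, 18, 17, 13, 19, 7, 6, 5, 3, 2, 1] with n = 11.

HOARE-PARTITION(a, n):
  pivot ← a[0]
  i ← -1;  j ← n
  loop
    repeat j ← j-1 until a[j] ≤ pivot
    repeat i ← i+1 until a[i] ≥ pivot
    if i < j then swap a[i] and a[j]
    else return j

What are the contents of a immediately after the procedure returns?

pivot = a[0] = 9; i = -1, j = 11
j→10 (a[10]=1≤9), i→0 (a[0]=9≥9); i<j, swap → [1, 18, 17, 13, 19, 7, 6, 5, 3, 2, 9]
j→9 (a[9]=2≤9), i→1 (a[1]=18≥9); i<j, swap → [1, 2, 17, 13, 19, 7, 6, 5, 3, 18, 9]
j→8 (a[8]=3≤9), i→2 (a[2]=17≥9); i<j, swap → [1, 2, 3, 13, 19, 7, 6, 5, 17, 18, 9]
j→7 (a[7]=5≤9), i→3 (a[3]=13≥9); i<j, swap → [1, 2, 3, 5, 19, 7, 6, 13, 17, 18, 9]
j→6 (a[6]=6≤9), i→4 (a[4]=19≥9); i<j, swap → [1, 2, 3, 5, 6, 7, 19, 13, 17, 18, 9]
j→5, i→6; i≥j, return j=5. a = [1, 2, 3, 5, 6, 7, 19, 13, 17, 18, 9]

[1, 2, 3, 5, 6, 7, 19, 13, 17, 18, 9]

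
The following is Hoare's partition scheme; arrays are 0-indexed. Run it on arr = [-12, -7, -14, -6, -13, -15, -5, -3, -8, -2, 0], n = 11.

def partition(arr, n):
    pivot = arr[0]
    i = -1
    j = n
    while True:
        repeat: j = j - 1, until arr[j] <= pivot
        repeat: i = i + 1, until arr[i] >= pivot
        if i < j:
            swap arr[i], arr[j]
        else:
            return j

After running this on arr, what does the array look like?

pivot=-12
j stops at 5 (-15), i stops at 0 (-12); swap ⇒ [-15, -7, -14, -6, -13, -12, -5, -3, -8, -2, 0]
j stops at 4 (-13), i stops at 1 (-7); swap ⇒ [-15, -13, -14, -6, -7, -12, -5, -3, -8, -2, 0]
j stops at 2, i stops at 3; i≥j ⇒ return 2. arr=[-15, -13, -14, -6, -7, -12, -5, -3, -8, -2, 0]

[-15, -13, -14, -6, -7, -12, -5, -3, -8, -2, 0]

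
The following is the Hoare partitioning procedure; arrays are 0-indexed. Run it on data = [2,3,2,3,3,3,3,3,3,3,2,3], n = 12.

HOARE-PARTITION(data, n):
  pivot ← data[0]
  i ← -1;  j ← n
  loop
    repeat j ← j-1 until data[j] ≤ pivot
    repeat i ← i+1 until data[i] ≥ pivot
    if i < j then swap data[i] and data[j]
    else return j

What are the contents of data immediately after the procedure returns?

pivot=2
j stops at 10 (2), i stops at 0 (2); swap ⇒ [2,3,2,3,3,3,3,3,3,3,2,3]
j stops at 2 (2), i stops at 1 (3); swap ⇒ [2,2,3,3,3,3,3,3,3,3,2,3]
j stops at 1, i stops at 2; i≥j ⇒ return 1. data=[2,2,3,3,3,3,3,3,3,3,2,3]

[2,2,3,3,3,3,3,3,3,3,2,3]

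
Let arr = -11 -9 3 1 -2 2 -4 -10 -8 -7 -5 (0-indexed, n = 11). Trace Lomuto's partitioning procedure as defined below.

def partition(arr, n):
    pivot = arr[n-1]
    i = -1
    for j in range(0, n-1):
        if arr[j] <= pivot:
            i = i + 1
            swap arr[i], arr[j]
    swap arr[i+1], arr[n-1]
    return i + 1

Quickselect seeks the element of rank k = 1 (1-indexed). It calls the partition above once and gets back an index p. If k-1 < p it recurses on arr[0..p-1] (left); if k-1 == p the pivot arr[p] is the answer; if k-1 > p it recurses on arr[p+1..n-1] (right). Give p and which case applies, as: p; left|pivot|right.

5; left

pivot=-5, i=-1
j=0: -11≤-5, i=0, swap(0,0) ⇒ -11 -9 3 1 -2 2 -4 -10 -8 -7 -5
j=1: -9≤-5, i=1, swap(1,1) ⇒ -11 -9 3 1 -2 2 -4 -10 -8 -7 -5
j=2: 3>-5, skip
j=3: 1>-5, skip
j=4: -2>-5, skip
j=5: 2>-5, skip
j=6: -4>-5, skip
j=7: -10≤-5, i=2, swap(2,7) ⇒ -11 -9 -10 1 -2 2 -4 3 -8 -7 -5
j=8: -8≤-5, i=3, swap(3,8) ⇒ -11 -9 -10 -8 -2 2 -4 3 1 -7 -5
j=9: -7≤-5, i=4, swap(4,9) ⇒ -11 -9 -10 -8 -7 2 -4 3 1 -2 -5
swap(5,10) ⇒ -11 -9 -10 -8 -7 -5 -4 3 1 -2 2; return 5
p = 5; k-1 = 0 < 5 ⇒ left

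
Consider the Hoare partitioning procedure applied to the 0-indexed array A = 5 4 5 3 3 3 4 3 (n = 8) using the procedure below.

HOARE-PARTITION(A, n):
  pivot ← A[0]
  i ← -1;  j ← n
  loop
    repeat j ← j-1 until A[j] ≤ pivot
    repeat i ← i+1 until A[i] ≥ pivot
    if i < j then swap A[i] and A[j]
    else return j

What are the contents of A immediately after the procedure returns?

pivot=5
j stops at 7 (3), i stops at 0 (5); swap ⇒ 3 4 5 3 3 3 4 5
j stops at 6 (4), i stops at 2 (5); swap ⇒ 3 4 4 3 3 3 5 5
j stops at 5, i stops at 6; i≥j ⇒ return 5. A=3 4 4 3 3 3 5 5

3 4 4 3 3 3 5 5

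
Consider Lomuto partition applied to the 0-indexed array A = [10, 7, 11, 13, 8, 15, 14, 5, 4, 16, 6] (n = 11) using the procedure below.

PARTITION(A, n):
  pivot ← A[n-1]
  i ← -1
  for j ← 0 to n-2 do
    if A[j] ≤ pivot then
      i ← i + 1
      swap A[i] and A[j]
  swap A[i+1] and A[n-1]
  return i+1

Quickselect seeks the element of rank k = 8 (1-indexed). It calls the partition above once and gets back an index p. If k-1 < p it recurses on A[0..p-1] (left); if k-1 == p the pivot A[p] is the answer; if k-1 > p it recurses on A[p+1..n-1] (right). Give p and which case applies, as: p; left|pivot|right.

pivot=6, i=-1
j=0: 10>6, skip
j=1: 7>6, skip
j=2: 11>6, skip
j=3: 13>6, skip
j=4: 8>6, skip
j=5: 15>6, skip
j=6: 14>6, skip
j=7: 5≤6, i=0, swap(0,7) ⇒ [5, 7, 11, 13, 8, 15, 14, 10, 4, 16, 6]
j=8: 4≤6, i=1, swap(1,8) ⇒ [5, 4, 11, 13, 8, 15, 14, 10, 7, 16, 6]
j=9: 16>6, skip
swap(2,10) ⇒ [5, 4, 6, 13, 8, 15, 14, 10, 7, 16, 11]; return 2
p = 2; k-1 = 7 > 2 ⇒ right

2; right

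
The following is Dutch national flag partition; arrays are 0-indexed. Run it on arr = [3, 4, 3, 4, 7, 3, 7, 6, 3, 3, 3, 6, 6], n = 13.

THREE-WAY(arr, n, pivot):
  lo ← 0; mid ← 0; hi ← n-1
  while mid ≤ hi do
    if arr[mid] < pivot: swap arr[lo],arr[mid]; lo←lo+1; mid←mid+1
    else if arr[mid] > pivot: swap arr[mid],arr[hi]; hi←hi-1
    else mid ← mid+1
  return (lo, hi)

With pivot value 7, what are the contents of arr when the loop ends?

[3, 4, 3, 4, 3, 6, 3, 3, 3, 6, 6, 7, 7]

pivot = 7; lo=0, mid=0, hi=12
arr[mid]=3<7: swap arr[0],arr[0]; lo=1,mid=1 → [3, 4, 3, 4, 7, 3, 7, 6, 3, 3, 3, 6, 6]
arr[mid]=4<7: swap arr[1],arr[1]; lo=2,mid=2 → [3, 4, 3, 4, 7, 3, 7, 6, 3, 3, 3, 6, 6]
arr[mid]=3<7: swap arr[2],arr[2]; lo=3,mid=3 → [3, 4, 3, 4, 7, 3, 7, 6, 3, 3, 3, 6, 6]
arr[mid]=4<7: swap arr[3],arr[3]; lo=4,mid=4 → [3, 4, 3, 4, 7, 3, 7, 6, 3, 3, 3, 6, 6]
arr[mid]=7=7: mid=5
arr[mid]=3<7: swap arr[4],arr[5]; lo=5,mid=6 → [3, 4, 3, 4, 3, 7, 7, 6, 3, 3, 3, 6, 6]
arr[mid]=7=7: mid=7
arr[mid]=6<7: swap arr[5],arr[7]; lo=6,mid=8 → [3, 4, 3, 4, 3, 6, 7, 7, 3, 3, 3, 6, 6]
arr[mid]=3<7: swap arr[6],arr[8]; lo=7,mid=9 → [3, 4, 3, 4, 3, 6, 3, 7, 7, 3, 3, 6, 6]
arr[mid]=3<7: swap arr[7],arr[9]; lo=8,mid=10 → [3, 4, 3, 4, 3, 6, 3, 3, 7, 7, 3, 6, 6]
arr[mid]=3<7: swap arr[8],arr[10]; lo=9,mid=11 → [3, 4, 3, 4, 3, 6, 3, 3, 3, 7, 7, 6, 6]
arr[mid]=6<7: swap arr[9],arr[11]; lo=10,mid=12 → [3, 4, 3, 4, 3, 6, 3, 3, 3, 6, 7, 7, 6]
arr[mid]=6<7: swap arr[10],arr[12]; lo=11,mid=13 → [3, 4, 3, 4, 3, 6, 3, 3, 3, 6, 6, 7, 7]
end: lo=11, hi=12; arr = [3, 4, 3, 4, 3, 6, 3, 3, 3, 6, 6, 7, 7]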